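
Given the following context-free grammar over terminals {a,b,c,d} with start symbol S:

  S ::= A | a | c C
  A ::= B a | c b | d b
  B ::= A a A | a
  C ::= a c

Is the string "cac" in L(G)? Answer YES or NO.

CNF form of G:
  S -> B T0 | T1 C | T1 T2 | T3 T2 | a
  A -> B T0 | T1 T2 | T3 T2
  B -> A X4 | a
  C -> T0 T1
  T0 -> a
  T1 -> c
  T2 -> b
  T3 -> d
  X4 -> T0 A

Fill CYK table bottom-up:
  T[0,0] 'c' = {T1}  orig:{}
  T[1,1] 'a' = {B,S,T0}  orig:{B,S}
  T[2,2] 'c' = {T1}  orig:{}
  T[0,1] 'ca' = ∅
  T[1,2] 'ac' = {C}
  T[0,2] 'cac' = {S}

S ∈ T[0,2] ⇒ YES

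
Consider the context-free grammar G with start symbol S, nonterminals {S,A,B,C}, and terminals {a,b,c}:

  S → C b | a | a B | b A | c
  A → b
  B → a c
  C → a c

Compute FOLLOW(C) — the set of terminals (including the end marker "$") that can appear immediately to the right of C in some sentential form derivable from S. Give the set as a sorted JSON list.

FIRST sets, iterate to fixpoint:
pass 1:
  A via A→b: +{b}
  B via B→a c: +{a}
  C via C→a c: +{a}
  S via S→C b: +{a}
  S via S→b A: +{b}
  S via S→c: +{c}
  FIRST[S]={a,b,c}  FIRST[A]={b}  FIRST[B]={a}  FIRST[C]={a}
pass 2: done
  FIRST[S]={a,b,c}  FIRST[A]={b}  FIRST[B]={a}  FIRST[C]={a}

FOLLOW iteration:
initialize: $ ∈ FOLLOW(S)
round 1:
  S→C b: FOLLOW(C) ⊇ FIRST(b) = {b}; new: +{b}
  S→a B: FOLLOW(B) ⊇ FOLLOW(S) ⊇ {$}; new: +{$}
  S→b A: FOLLOW(A) ⊇ FOLLOW(S) ⊇ {$}; new: +{$}
  FOLLOW(S)={$}  FOLLOW(A)={$}  FOLLOW(B)={$}  FOLLOW(C)={b}
round 2: (stable)
  FOLLOW(S)={$}  FOLLOW(A)={$}  FOLLOW(B)={$}  FOLLOW(C)={b}

FOLLOW(C) = ["b"]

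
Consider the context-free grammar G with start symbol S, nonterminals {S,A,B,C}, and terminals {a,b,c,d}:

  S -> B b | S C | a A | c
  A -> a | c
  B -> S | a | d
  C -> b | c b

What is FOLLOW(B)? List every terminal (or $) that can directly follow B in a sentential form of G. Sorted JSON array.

FIRST iteration:
pass 1:
  A via A→a: +{a}
  A via A→c: +{c}
  B via B→a: +{a}
  B via B→d: +{d}
  C via C→b: +{b}
  C via C→c b: +{c}
  S via S→B b: +{a,d}
  S via S→c: +{c}
  FIRST[S]={a,c,d}  FIRST[A]={a,c}  FIRST[B]={a,d}  FIRST[C]={b,c}
pass 2:
  B via B→S: +{c}
  FIRST[S]={a,c,d}  FIRST[A]={a,c}  FIRST[B]={a,c,d}  FIRST[C]={b,c}
pass 3: — fixpoint
  FIRST[S]={a,c,d}  FIRST[A]={a,c}  FIRST[B]={a,c,d}  FIRST[C]={b,c}

FOLLOW iteration:
FOLLOW(S) := {$}
pass 1:
  S→B b: FOLLOW(B) ⊇ FIRST(b) = {b}; new: +{b}
  S→S C: FOLLOW(S) ⊇ FIRST(C) = {b,c}; new: +{b,c}
  S→S C: FOLLOW(C) ⊇ FOLLOW(S) ⊇ {$,b,c}; new: +{$,b,c}
  S→a A: FOLLOW(A) ⊇ FOLLOW(S) ⊇ {$,b,c}; new: +{$,b,c}
  FOLLOW[S]={$,b,c}  FOLLOW[A]={$,b,c}  FOLLOW[B]={b}  FOLLOW[C]={$,b,c}
pass 2: — fixpoint
  FOLLOW[S]={$,b,c}  FOLLOW[A]={$,b,c}  FOLLOW[B]={b}  FOLLOW[C]={$,b,c}

FOLLOW(B) = ["b"]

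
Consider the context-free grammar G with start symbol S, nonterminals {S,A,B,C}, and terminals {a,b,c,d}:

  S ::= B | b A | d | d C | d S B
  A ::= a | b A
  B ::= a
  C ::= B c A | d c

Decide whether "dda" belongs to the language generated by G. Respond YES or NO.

CNF form of G:
  S -> T0 A | T2 C | T2 X4 | a | d
  A -> T0 A | a
  B -> a
  C -> B X3 | T2 T1
  T0 -> b
  T1 -> c
  T2 -> d
  X3 -> T1 A
  X4 -> S B

CYK fill:
  cell(0,0) d: {S,T2}  orig:{S}
  cell(1,1) d: {S,T2}  orig:{S}
  cell(2,2) a: {A,B,S}
  cell(0,1) dd: ∅
  cell(1,2) da: {X4}  orig:{}
  cell(0,2) dda: {S}

S ∈ T[0,2] ⇒ YES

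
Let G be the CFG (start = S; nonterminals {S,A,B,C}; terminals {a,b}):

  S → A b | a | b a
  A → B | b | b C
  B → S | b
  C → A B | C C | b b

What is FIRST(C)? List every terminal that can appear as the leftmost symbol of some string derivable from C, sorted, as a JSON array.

Compute FIRST by fixpoint:
iter 1:
  A via A→b: +{b}
  B via B→b: +{b}
  C via C→A B: +{b}
  S via S→A b: +{b}
  S via S→a: +{a}
  S: {a,b}  A: {b}  B: {b}  C: {b}
iter 2:
  B via B→S: +{a}
  S: {a,b}  A: {b}  B: {a,b}  C: {b}
iter 3:
  A via A→B: +{a}
  C via C→A B: +{a}
  S: {a,b}  A: {a,b}  B: {a,b}  C: {a,b}
iter 4: — fixpoint
  S: {a,b}  A: {a,b}  B: {a,b}  C: {a,b}

FIRST(C) = ["a", "b"]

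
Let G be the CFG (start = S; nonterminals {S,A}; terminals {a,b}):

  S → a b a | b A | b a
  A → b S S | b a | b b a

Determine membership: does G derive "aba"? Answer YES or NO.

CNF form of G:
  S -> T0 A | T0 T1 | T1 X4
  A -> T0 T1 | T0 X2 | T0 X3
  T0 -> b
  T1 -> a
  X2 -> S S
  X3 -> T0 T1
  X4 -> T0 T1

CYK table (by increasing span):
  T[0,0] 'a' = {T1}  orig:{}
  T[1,1] 'b' = {T0}  orig:{}
  T[2,2] 'a' = {T1}  orig:{}
  T[0,1] 'ab' = ∅
  T[1,2] 'ba' = {A,S,X3,X4}  orig:{A,S}
  T[0,2] 'aba' = {S}

S ∈ T[0,2] ⇒ YES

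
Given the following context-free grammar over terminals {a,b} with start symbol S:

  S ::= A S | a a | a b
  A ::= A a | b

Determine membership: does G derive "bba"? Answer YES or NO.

Convert to CNF:
  S -> A S | T0 T0 | T0 T1
  A -> A T0 | b
  T0 -> a
  T1 -> b

CYK table (by increasing span):
  cell(0,0) b: {A,T1}  orig:{A}
  cell(1,1) b: {A,T1}  orig:{A}
  cell(2,2) a: {T0}  orig:{}
  cell(0,1) bb: ∅
  cell(1,2) ba: {A}
  cell(0,2) bba: ∅

S ∉ T[0,2] ⇒ NO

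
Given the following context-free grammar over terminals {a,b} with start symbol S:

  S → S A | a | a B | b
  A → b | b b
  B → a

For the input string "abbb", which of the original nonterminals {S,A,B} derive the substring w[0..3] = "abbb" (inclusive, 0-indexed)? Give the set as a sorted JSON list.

Convert to CNF:
  S -> S A | T1 B | a | b
  A -> T0 T0 | b
  B -> a
  T0 -> b
  T1 -> a

CYK fill (cells [i..j] with 0 ≤ i ≤ j ≤ 3 only):
  T[0,0] 'a' = {B,S,T1}  orig:{B,S}
  T[1,1] 'b' = {A,S,T0}  orig:{A,S}
  T[2,2] 'b' = {A,S,T0}  orig:{A,S}
  T[3,3] 'b' = {A,S,T0}  orig:{A,S}
  T[0,1] 'ab' = {S}
  T[1,2] 'bb' = {A,S}
  T[2,3] 'bb' = {A,S}
  T[0,2] 'abb' = {S}
  T[1,3] 'bbb' = {S}
  T[0,3] 'abbb' = {S}

Original NTs in T[0,3] deriving "abbb": ["S"]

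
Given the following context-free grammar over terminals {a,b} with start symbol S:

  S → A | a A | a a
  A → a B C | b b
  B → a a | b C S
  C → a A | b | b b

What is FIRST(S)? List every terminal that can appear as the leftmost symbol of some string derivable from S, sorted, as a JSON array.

Compute FIRST by fixpoint:
round 1:
  A via A→a B C: +{a}
  A via A→b b: +{b}
  B via B→a a: +{a}
  B via B→b C S: +{b}
  C via C→a A: +{a}
  C via C→b: +{b}
  S via S→A: +{a,b}
  FIRST[S]={a,b}  FIRST[A]={a,b}  FIRST[B]={a,b}  FIRST[C]={a,b}
round 2: (stable)
  FIRST[S]={a,b}  FIRST[A]={a,b}  FIRST[B]={a,b}  FIRST[C]={a,b}

FIRST(S) = ["a", "b"]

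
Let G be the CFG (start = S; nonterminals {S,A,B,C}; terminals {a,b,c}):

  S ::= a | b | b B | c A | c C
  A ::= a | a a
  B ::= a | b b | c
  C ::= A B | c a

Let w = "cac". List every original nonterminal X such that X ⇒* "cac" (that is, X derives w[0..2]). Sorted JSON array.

Convert to CNF:
  S -> T1 B | T2 A | T2 C | a | b
  A -> T0 T0 | a
  B -> T1 T1 | a | c
  C -> A B | T2 T0
  T0 -> a
  T1 -> b
  T2 -> c

Fill CYK table bottom-up (cells [i..j] with 0 ≤ i ≤ j ≤ 2 only):
  T[0,0] 'c' = {B,T2}  orig:{B}
  T[1,1] 'a' = {A,B,S,T0}  orig:{A,B,S}
  T[2,2] 'c' = {B,T2}  orig:{B}
  T[0,1] 'ca' = {C,S}
  T[1,2] 'ac' = {C}
  T[0,2] 'cac' = {S}

Original NTs in T[0,2] deriving "cac": ["S"]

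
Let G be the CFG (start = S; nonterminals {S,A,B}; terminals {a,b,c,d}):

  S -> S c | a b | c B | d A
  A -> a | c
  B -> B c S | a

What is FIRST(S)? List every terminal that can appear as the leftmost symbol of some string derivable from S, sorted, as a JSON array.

Compute FIRST by fixpoint:
iter 1:
  A via A→a: +{a}
  A via A→c: +{c}
  B via B→a: +{a}
  S via S→a b: +{a}
  S via S→c B: +{c}
  S via S→d A: +{d}
  S: {a,c,d}  A: {a,c}  B: {a}
iter 2: (no change)
  S: {a,c,d}  A: {a,c}  B: {a}

FIRST(S) = ["a", "c", "d"]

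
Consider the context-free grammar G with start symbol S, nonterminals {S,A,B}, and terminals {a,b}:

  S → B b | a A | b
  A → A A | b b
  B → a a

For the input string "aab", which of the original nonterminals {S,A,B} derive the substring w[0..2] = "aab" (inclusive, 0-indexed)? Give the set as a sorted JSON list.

Convert to CNF:
  S -> B T0 | T1 A | b
  A -> A A | T0 T0
  B -> T1 T1
  T0 -> b
  T1 -> a

CYK table (by increasing span) (cells [i..j] with 0 ≤ i ≤ j ≤ 2 only):
  T[0,0] 'a' = {T1}  orig:{}
  T[1,1] 'a' = {T1}  orig:{}
  T[2,2] 'b' = {S,T0}  orig:{S}
  T[0,1] 'aa' = {B}
  T[1,2] 'ab' = ∅
  T[0,2] 'aab' = {S}

Original NTs in T[0,2] deriving "aab": ["S"]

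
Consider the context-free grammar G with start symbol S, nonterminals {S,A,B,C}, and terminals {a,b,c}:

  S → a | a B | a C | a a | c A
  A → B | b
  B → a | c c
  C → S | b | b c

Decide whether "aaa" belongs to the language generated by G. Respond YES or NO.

CNF form of G:
  S -> T0 A | T1 B | T1 C | T1 T1 | a
  A -> T0 T0 | a | b
  B -> T0 T0 | a
  C -> T0 A | T1 B | T1 C | T1 T1 | T2 T0 | a | b
  T0 -> c
  T1 -> a
  T2 -> b

Fill CYK table bottom-up:
  [0..0]={A,B,C,S,T1}  "a"  orig:{A,B,C,S}
  [1..1]={A,B,C,S,T1}  "a"  orig:{A,B,C,S}
  [2..2]={A,B,C,S,T1}  "a"  orig:{A,B,C,S}
  [0..1]={C,S}  "aa"
  [1..2]={C,S}  "aa"
  [0..2]={C,S}  "aaa"

S ∈ T[0,2] ⇒ YES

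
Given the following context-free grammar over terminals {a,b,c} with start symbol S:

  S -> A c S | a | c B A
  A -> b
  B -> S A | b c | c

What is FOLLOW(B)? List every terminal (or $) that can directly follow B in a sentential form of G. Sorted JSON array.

Compute FIRST by fixpoint:
round 1:
  A via A→b: +{b}
  B via B→b c: +{b}
  B via B→c: +{c}
  S via S→A c S: +{b}
  S via S→a: +{a}
  S via S→c B A: +{c}
  S: {a,b,c}  A: {b}  B: {b,c}
round 2:
  B via B→S A: +{a}
  S: {a,b,c}  A: {b}  B: {a,b,c}
round 3: (stable)
  S: {a,b,c}  A: {b}  B: {a,b,c}

FOLLOW iteration:
seed FOLLOW(S) with $
[1]
  B→S A: FOLLOW(S) ⊇ FIRST(A) = {b}; new: +{b}
  S→A c S: FOLLOW(A) ⊇ FIRST(c) = {c}; new: +{c}
  S→c B A: FOLLOW(B) ⊇ FIRST(A) = {b}; new: +{b}
  S→c B A: FOLLOW(A) ⊇ FOLLOW(S) ⊇ {$,b}; new: +{$,b}
  S: {$,b}  A: {$,b,c}  B: {b}
[2] (stable)
  S: {$,b}  A: {$,b,c}  B: {b}

FOLLOW(B) = ["b"]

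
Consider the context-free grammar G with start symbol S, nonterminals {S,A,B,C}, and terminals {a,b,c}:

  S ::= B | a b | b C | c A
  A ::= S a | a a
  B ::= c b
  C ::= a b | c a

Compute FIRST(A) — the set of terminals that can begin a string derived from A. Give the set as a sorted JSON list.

FIRST sets, iterate to fixpoint:
[1]
  A via A→a a: +{a}
  B via B→c b: +{c}
  C via C→a b: +{a}
  C via C→c a: +{c}
  S via S→B: +{c}
  S via S→a b: +{a}
  S via S→b C: +{b}
  FIRST(S)={a,b,c}  FIRST(A)={a}  FIRST(B)={c}  FIRST(C)={a,c}
[2]
  A via A→S a: +{b,c}
  FIRST(S)={a,b,c}  FIRST(A)={a,b,c}  FIRST(B)={c}  FIRST(C)={a,c}
[3] (stable)
  FIRST(S)={a,b,c}  FIRST(A)={a,b,c}  FIRST(B)={c}  FIRST(C)={a,c}

FIRST(A) = ["a", "b", "c"]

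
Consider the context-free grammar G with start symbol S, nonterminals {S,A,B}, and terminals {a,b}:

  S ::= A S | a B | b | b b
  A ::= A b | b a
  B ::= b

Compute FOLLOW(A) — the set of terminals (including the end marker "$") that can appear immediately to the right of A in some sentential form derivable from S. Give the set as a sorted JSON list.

Compute FIRST by fixpoint:
pass 1:
  A via A→b a: +{b}
  B via B→b: +{b}
  S via S→A S: +{b}
  S via S→a B: +{a}
  FIRST[S]={a,b}  FIRST[A]={b}  FIRST[B]={b}
pass 2: (no change)
  FIRST[S]={a,b}  FIRST[A]={b}  FIRST[B]={b}

Compute FOLLOW by fixpoint:
seed FOLLOW(S) with $
pass 1:
  A→A b: FOLLOW(A) ⊇ FIRST(b) = {b}; new: +{b}
  S→A S: FOLLOW(A) ⊇ FIRST(S) = {a,b}; new: +{a}
  S→a B: FOLLOW(B) ⊇ FOLLOW(S) ⊇ {$}; new: +{$}
  FOLLOW(S)={$}  FOLLOW(A)={a,b}  FOLLOW(B)={$}
pass 2: done
  FOLLOW(S)={$}  FOLLOW(A)={a,b}  FOLLOW(B)={$}

FOLLOW(A) = ["a", "b"]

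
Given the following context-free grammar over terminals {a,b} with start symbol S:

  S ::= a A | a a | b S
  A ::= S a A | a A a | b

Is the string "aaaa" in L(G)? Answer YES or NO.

CNF form of G:
  S -> T0 A | T0 T0 | T1 S
  A -> S X2 | T0 X3 | b
  T0 -> a
  T1 -> b
  X2 -> T0 A
  X3 -> A T0

CYK table (by increasing span):
  T[0,0] 'a' = {T0}  orig:{}
  T[1,1] 'a' = {T0}  orig:{}
  T[2,2] 'a' = {T0}  orig:{}
  T[3,3] 'a' = {T0}  orig:{}
  T[0,1] 'aa' = {S}
  T[1,2] 'aa' = {S}
  T[2,3] 'aa' = {S}
  T[0,2] 'aaa' = ∅
  T[1,3] 'aaa' = ∅
  T[0,3] 'aaaa' = ∅

S ∉ T[0,3] ⇒ NO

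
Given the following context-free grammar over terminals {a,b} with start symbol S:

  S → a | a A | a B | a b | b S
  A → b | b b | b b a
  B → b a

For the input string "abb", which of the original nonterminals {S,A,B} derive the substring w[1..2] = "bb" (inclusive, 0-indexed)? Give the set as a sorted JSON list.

Convert to CNF:
  S -> T0 S | T1 A | T1 B | T1 T0 | a
  A -> T0 T0 | T0 X2 | b
  B -> T0 T1
  T0 -> b
  T1 -> a
  X2 -> T0 T1

CYK table (by increasing span) — only the sub-triangle for w[1..2]:
  cell(1,1) b: {A,T0}  orig:{A}
  cell(2,2) b: {A,T0}  orig:{A}
  cell(1,2) bb: {A}

Original NTs in T[1,2] deriving "bb": ["A"]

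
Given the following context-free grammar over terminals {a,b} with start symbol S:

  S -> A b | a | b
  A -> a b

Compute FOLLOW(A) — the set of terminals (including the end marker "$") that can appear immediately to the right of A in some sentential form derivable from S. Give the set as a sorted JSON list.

Compute FIRST by fixpoint:
pass 1:
  A via A→a b: +{a}
  S via S→A b: +{a}
  S via S→b: +{b}
  FIRST(S)={a,b}  FIRST(A)={a}
pass 2: — fixpoint
  FIRST(S)={a,b}  FIRST(A)={a}

FOLLOW sets:
initialize: $ ∈ FOLLOW(S)
round 1:
  S→A b: FOLLOW(A) ⊇ FIRST(b) = {b}; new: +{b}
  S: {$}  A: {b}
round 2: (stable)
  S: {$}  A: {b}

FOLLOW(A) = ["b"]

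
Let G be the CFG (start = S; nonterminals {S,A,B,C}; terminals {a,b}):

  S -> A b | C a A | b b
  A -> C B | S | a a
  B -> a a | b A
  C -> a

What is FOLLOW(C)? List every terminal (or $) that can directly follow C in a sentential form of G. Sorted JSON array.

FIRST iteration:
pass 1:
  A via A→a a: +{a}
  B via B→a a: +{a}
  B via B→b A: +{b}
  C via C→a: +{a}
  S via S→A b: +{a}
  S via S→b b: +{b}
  FIRST(S)={a,b}  FIRST(A)={a}  FIRST(B)={a,b}  FIRST(C)={a}
pass 2:
  A via A→S: +{b}
  FIRST(S)={a,b}  FIRST(A)={a,b}  FIRST(B)={a,b}  FIRST(C)={a}
pass 3: — fixpoint
  FIRST(S)={a,b}  FIRST(A)={a,b}  FIRST(B)={a,b}  FIRST(C)={a}

FOLLOW sets:
seed FOLLOW(S) with $
pass 1:
  A→C B: FOLLOW(C) ⊇ FIRST(B) = {a,b}; new: +{a,b}
  S→A b: FOLLOW(A) ⊇ FIRST(b) = {b}; new: +{b}
  S→C a A: FOLLOW(A) ⊇ FOLLOW(S) ⊇ {$}; new: +{$}
  FOLLOW[S]={$}  FOLLOW[A]={$,b}  FOLLOW[B]={}  FOLLOW[C]={a,b}
pass 2:
  A→C B: FOLLOW(B) ⊇ FOLLOW(A) ⊇ {$,b}; new: +{$,b}
  A→S: FOLLOW(S) ⊇ FOLLOW(A) ⊇ {$,b}; new: +{b}
  FOLLOW[S]={$,b}  FOLLOW[A]={$,b}  FOLLOW[B]={$,b}  FOLLOW[C]={a,b}
pass 3: (no change)
  FOLLOW[S]={$,b}  FOLLOW[A]={$,b}  FOLLOW[B]={$,b}  FOLLOW[C]={a,b}

FOLLOW(C) = ["a", "b"]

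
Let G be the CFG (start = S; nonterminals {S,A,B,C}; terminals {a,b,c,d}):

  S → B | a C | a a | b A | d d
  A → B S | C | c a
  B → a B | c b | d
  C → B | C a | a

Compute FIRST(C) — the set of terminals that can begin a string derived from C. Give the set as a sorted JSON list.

FIRST sets, iterate to fixpoint:
iter 1:
  A via A→c a: +{c}
  B via B→a B: +{a}
  B via B→c b: +{c}
  B via B→d: +{d}
  C via C→B: +{a,c,d}
  S via S→B: +{a,c,d}
  S via S→b A: +{b}
  S: {a,b,c,d}  A: {c}  B: {a,c,d}  C: {a,c,d}
iter 2:
  A via A→B S: +{a,d}
  S: {a,b,c,d}  A: {a,c,d}  B: {a,c,d}  C: {a,c,d}
iter 3: — fixpoint
  S: {a,b,c,d}  A: {a,c,d}  B: {a,c,d}  C: {a,c,d}

FIRST(C) = ["a", "c", "d"]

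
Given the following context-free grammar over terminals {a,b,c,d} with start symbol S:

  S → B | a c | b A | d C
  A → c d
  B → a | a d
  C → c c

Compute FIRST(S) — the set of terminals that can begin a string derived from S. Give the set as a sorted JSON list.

Compute FIRST by fixpoint:
iter 1:
  A via A→c d: +{c}
  B via B→a: +{a}
  C via C→c c: +{c}
  S via S→B: +{a}
  S via S→b A: +{b}
  S via S→d C: +{d}
  FIRST[S]={a,b,d}  FIRST[A]={c}  FIRST[B]={a}  FIRST[C]={c}
iter 2: (stable)
  FIRST[S]={a,b,d}  FIRST[A]={c}  FIRST[B]={a}  FIRST[C]={c}

FIRST(S) = ["a", "b", "d"]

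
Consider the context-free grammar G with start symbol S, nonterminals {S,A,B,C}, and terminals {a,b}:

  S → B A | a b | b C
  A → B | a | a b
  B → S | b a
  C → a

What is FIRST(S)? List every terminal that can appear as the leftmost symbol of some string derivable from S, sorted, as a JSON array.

Compute FIRST by fixpoint:
[1]
  A via A→a: +{a}
  B via B→b a: +{b}
  C via C→a: +{a}
  S via S→B A: +{b}
  S via S→a b: +{a}
  S: {a,b}  A: {a}  B: {b}  C: {a}
[2]
  A via A→B: +{b}
  B via B→S: +{a}
  S: {a,b}  A: {a,b}  B: {a,b}  C: {a}
[3] (no change)
  S: {a,b}  A: {a,b}  B: {a,b}  C: {a}

FIRST(S) = ["a", "b"]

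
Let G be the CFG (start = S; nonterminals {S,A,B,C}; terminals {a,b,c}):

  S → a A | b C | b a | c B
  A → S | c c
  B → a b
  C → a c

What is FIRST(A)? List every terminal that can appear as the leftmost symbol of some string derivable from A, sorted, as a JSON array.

FIRST sets, iterate to fixpoint:
iter 1:
  A via A→c c: +{c}
  B via B→a b: +{a}
  C via C→a c: +{a}
  S via S→a A: +{a}
  S via S→b C: +{b}
  S via S→c B: +{c}
  S: {a,b,c}  A: {c}  B: {a}  C: {a}
iter 2:
  A via A→S: +{a,b}
  S: {a,b,c}  A: {a,b,c}  B: {a}  C: {a}
iter 3: (no change)
  S: {a,b,c}  A: {a,b,c}  B: {a}  C: {a}

FIRST(A) = ["a", "b", "c"]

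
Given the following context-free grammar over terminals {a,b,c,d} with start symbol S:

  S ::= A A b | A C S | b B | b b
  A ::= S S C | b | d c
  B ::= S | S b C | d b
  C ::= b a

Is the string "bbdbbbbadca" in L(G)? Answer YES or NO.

Convert to CNF:
  S -> A X8 | A X9 | T2 B | T2 T2
  A -> S X4 | T0 T1 | b
  B -> A X5 | A X6 | S X7 | T0 T2 | T2 B | T2 T2
  C -> T2 T3
  T0 -> d
  T1 -> c
  T2 -> b
  T3 -> a
  X4 -> S C
  X5 -> A T2
  X6 -> C S
  X7 -> T2 C
  X8 -> A T2
  X9 -> C S

Fill CYK table bottom-up:
  [0..0]={A,T2}  "b"  orig:{A}
  [1..1]={A,T2}  "b"  orig:{A}
  [2..2]={T0}  "d"  orig:{}
  [3..3]={A,T2}  "b"  orig:{A}
  [4..4]={A,T2}  "b"  orig:{A}
  [5..5]={A,T2}  "b"  orig:{A}
  [6..6]={A,T2}  "b"  orig:{A}
  [7..7]={T3}  "a"  orig:{}
  [8..8]={T0}  "d"  orig:{}
  [9..9]={T1}  "c"  orig:{}
  [10..10]={T3}  "a"  orig:{}
  [0..1]={B,S,X5,X8}  "bb"  orig:{B,S}
  [1..2]=∅  "bd"
  [2..3]={B}  "db"
  [3..4]={B,S,X5,X8}  "bb"  orig:{B,S}
  [4..5]={B,S,X5,X8}  "bb"  orig:{B,S}
  [5..6]={B,S,X5,X8}  "bb"  orig:{B,S}
  [6..7]={C}  "ba"
  [7..8]=∅  "ad"
  [8..9]={A}  "dc"
  [9..10]=∅  "ca"
  [0..2]=∅  "bbd"
  [1..3]={B,S}  "bdb"
  [2..4]=∅  "dbb"
  [3..5]={B,S}  "bbb"
  [4..6]={B,S}  "bbb"
  [5..7]={X7}  "bba"  orig:{}
  [6..8]=∅  "bad"
  [7..9]=∅  "adc"
  [8..10]=∅  "dca"
  [0..3]={B,S}  "bbdb"
  [1..4]=∅  "bdbb"
  [2..5]=∅  "dbbb"
  [3..6]={B,S}  "bbbb"
  [4..7]={X4}  "bbba"  orig:{}
  [5..8]=∅  "bbad"
  [6..9]=∅  "badc"
  [7..10]=∅  "adca"
  [0..4]=∅  "bbdbb"
  [1..5]=∅  "bdbbb"
  [2..6]=∅  "dbbbb"
  [3..7]={B,X4}  "bbbba"  orig:{B}
  [4..8]=∅  "bbbad"
  [5..9]=∅  "bbadc"
  [6..10]=∅  "badca"
  [0..5]=∅  "bbdbbb"
  [1..6]=∅  "bdbbbb"
  [2..7]=∅  "dbbbba"
  [3..8]=∅  "bbbbad"
  [4..9]=∅  "bbbadc"
  [5..10]=∅  "bbadca"
  [0..6]=∅  "bbdbbbb"
  [1..7]={A}  "bdbbbba"
  [2..8]=∅  "dbbbbad"
  [3..9]=∅  "bbbbadc"
  [4..10]=∅  "bbbadca"
  [0..7]={A}  "bbdbbbba"
  [1..8]=∅  "bdbbbbad"
  [2..9]=∅  "dbbbbadc"
  [3..10]=∅  "bbbbadca"
  [0..8]=∅  "bbdbbbbad"
  [1..9]=∅  "bdbbbbadc"
  [2..10]=∅  "dbbbbadca"
  [0..9]=∅  "bbdbbbbadc"
  [1..10]=∅  "bdbbbbadca"
  [0..10]=∅  "bbdbbbbadca"

S ∉ T[0,10] ⇒ NO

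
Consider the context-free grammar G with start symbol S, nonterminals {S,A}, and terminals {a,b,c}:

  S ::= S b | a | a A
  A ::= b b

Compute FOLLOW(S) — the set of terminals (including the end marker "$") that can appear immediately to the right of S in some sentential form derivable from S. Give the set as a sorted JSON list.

FIRST sets, iterate to fixpoint:
[1]
  A via A→b b: +{b}
  S via S→a: +{a}
  FIRST[S]={a}  FIRST[A]={b}
[2] — fixpoint
  FIRST[S]={a}  FIRST[A]={b}

FOLLOW sets:
seed FOLLOW(S) with $
pass 1:
  S→S b: FOLLOW(S) ⊇ FIRST(b) = {b}; new: +{b}
  S→a A: FOLLOW(A) ⊇ FOLLOW(S) ⊇ {$,b}; new: +{$,b}
  FOLLOW(S)={$,b}  FOLLOW(A)={$,b}
pass 2: done
  FOLLOW(S)={$,b}  FOLLOW(A)={$,b}

FOLLOW(S) = ["$", "b"]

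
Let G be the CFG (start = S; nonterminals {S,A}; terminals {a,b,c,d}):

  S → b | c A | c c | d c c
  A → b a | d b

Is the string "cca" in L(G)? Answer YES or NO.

CNF form of G:
  S -> T2 X4 | T3 A | T3 T3 | b
  A -> T0 T1 | T2 T0
  T0 -> b
  T1 -> a
  T2 -> d
  T3 -> c
  X4 -> T3 T3

Fill CYK table bottom-up:
  T[0,0] 'c' = {T3}  orig:{}
  T[1,1] 'c' = {T3}  orig:{}
  T[2,2] 'a' = {T1}  orig:{}
  T[0,1] 'cc' = {S,X4}  orig:{S}
  T[1,2] 'ca' = ∅
  T[0,2] 'cca' = ∅

S ∉ T[0,2] ⇒ NO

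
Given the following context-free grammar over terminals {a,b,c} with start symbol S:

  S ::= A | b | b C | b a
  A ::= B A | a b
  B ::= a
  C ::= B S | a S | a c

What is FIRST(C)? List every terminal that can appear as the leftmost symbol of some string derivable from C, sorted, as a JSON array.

FIRST iteration:
iter 1:
  A via A→a b: +{a}
  B via B→a: +{a}
  C via C→B S: +{a}
  S via S→A: +{a}
  S via S→b: +{b}
  S: {a,b}  A: {a}  B: {a}  C: {a}
iter 2: (no change)
  S: {a,b}  A: {a}  B: {a}  C: {a}

FIRST(C) = ["a"]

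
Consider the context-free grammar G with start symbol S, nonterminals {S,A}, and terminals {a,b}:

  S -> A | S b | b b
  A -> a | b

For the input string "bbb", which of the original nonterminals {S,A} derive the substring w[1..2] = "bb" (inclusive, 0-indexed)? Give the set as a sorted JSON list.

Convert to CNF:
  S -> S T0 | T0 T0 | a | b
  A -> a | b
  T0 -> b

Fill CYK table bottom-up, restricted to cells inside w[1..2]:
  [1..1]={A,S,T0}  "b"  orig:{A,S}
  [2..2]={A,S,T0}  "b"  orig:{A,S}
  [1..2]={S}  "bb"

Original NTs in T[1,2] deriving "bb": ["S"]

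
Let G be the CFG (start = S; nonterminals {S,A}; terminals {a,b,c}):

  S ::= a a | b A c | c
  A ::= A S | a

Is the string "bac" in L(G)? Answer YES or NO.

CNF form of G:
  S -> T0 T0 | T1 X3 | c
  A -> A S | a
  T0 -> a
  T1 -> b
  T2 -> c
  X3 -> A T2

CYK fill:
  T[0,0] 'b' = {T1}  orig:{}
  T[1,1] 'a' = {A,T0}  orig:{A}
  T[2,2] 'c' = {S,T2}  orig:{S}
  T[0,1] 'ba' = ∅
  T[1,2] 'ac' = {A,X3}  orig:{A}
  T[0,2] 'bac' = {S}

S ∈ T[0,2] ⇒ YES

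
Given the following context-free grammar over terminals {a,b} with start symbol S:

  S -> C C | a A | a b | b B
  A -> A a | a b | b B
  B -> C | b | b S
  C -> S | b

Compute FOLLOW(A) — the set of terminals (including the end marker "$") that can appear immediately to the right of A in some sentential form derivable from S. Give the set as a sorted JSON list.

FIRST sets, iterate to fixpoint:
pass 1:
  A via A→a b: +{a}
  A via A→b B: +{b}
  B via B→b: +{b}
  C via C→b: +{b}
  S via S→C C: +{b}
  S via S→a A: +{a}
  S: {a,b}  A: {a,b}  B: {b}  C: {b}
pass 2:
  C via C→S: +{a}
  S: {a,b}  A: {a,b}  B: {b}  C: {a,b}
pass 3:
  B via B→C: +{a}
  S: {a,b}  A: {a,b}  B: {a,b}  C: {a,b}
pass 4: done
  S: {a,b}  A: {a,b}  B: {a,b}  C: {a,b}

FOLLOW iteration:
FOLLOW(S) := {$}
pass 1:
  A→A a: FOLLOW(A) ⊇ FIRST(a) = {a}; new: +{a}
  A→b B: FOLLOW(B) ⊇ FOLLOW(A) ⊇ {a}; new: +{a}
  B→C: FOLLOW(C) ⊇ FOLLOW(B) ⊇ {a}; new: +{a}
  B→b S: FOLLOW(S) ⊇ FOLLOW(B) ⊇ {a}; new: +{a}
  S→C C: FOLLOW(C) ⊇ FIRST(C) = {a,b}; new: +{b}
  S→C C: FOLLOW(C) ⊇ FOLLOW(S) ⊇ {$,a}; new: +{$}
  S→a A: FOLLOW(A) ⊇ FOLLOW(S) ⊇ {$,a}; new: +{$}
  S→b B: FOLLOW(B) ⊇ FOLLOW(S) ⊇ {$,a}; new: +{$}
  FOLLOW[S]={$,a}  FOLLOW[A]={$,a}  FOLLOW[B]={$,a}  FOLLOW[C]={$,a,b}
pass 2:
  C→S: FOLLOW(S) ⊇ FOLLOW(C) ⊇ {$,a,b}; new: +{b}
  S→a A: FOLLOW(A) ⊇ FOLLOW(S) ⊇ {$,a,b}; new: +{b}
  S→b B: FOLLOW(B) ⊇ FOLLOW(S) ⊇ {$,a,b}; new: +{b}
  FOLLOW[S]={$,a,b}  FOLLOW[A]={$,a,b}  FOLLOW[B]={$,a,b}  FOLLOW[C]={$,a,b}
pass 3: (stable)
  FOLLOW[S]={$,a,b}  FOLLOW[A]={$,a,b}  FOLLOW[B]={$,a,b}  FOLLOW[C]={$,a,b}

FOLLOW(A) = ["$", "a", "b"]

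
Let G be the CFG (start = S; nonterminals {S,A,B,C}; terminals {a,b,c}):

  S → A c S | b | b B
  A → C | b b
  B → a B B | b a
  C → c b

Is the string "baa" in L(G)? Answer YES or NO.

Convert to CNF:
  S -> A X4 | T0 B | b
  A -> T0 T0 | T1 T0
  B -> T0 T2 | T2 X3
  C -> T1 T0
  T0 -> b
  T1 -> c
  T2 -> a
  X3 -> B B
  X4 -> T1 S

CYK table (by increasing span):
  [0..0]={S,T0}  "b"  orig:{S}
  [1..1]={T2}  "a"  orig:{}
  [2..2]={T2}  "a"  orig:{}
  [0..1]={B}  "ba"
  [1..2]=∅  "aa"
  [0..2]=∅  "baa"

S ∉ T[0,2] ⇒ NO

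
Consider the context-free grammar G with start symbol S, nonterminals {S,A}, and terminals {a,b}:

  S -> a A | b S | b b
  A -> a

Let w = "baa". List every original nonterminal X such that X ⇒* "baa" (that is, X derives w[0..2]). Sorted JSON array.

Convert to CNF:
  S -> T0 A | T1 S | T1 T1
  A -> a
  T0 -> a
  T1 -> b

Fill CYK table bottom-up — only the sub-triangle for w[0..2]:
  T[0,0] 'b' = {T1}  orig:{}
  T[1,1] 'a' = {A,T0}  orig:{A}
  T[2,2] 'a' = {A,T0}  orig:{A}
  T[0,1] 'ba' = ∅
  T[1,2] 'aa' = {S}
  T[0,2] 'baa' = {S}

Original NTs in T[0,2] deriving "baa": ["S"]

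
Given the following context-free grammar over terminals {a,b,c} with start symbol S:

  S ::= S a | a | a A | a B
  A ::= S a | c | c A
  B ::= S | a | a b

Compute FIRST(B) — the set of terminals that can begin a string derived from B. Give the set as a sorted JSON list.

FIRST sets, iterate to fixpoint:
pass 1:
  A via A→c: +{c}
  B via B→a: +{a}
  S via S→a: +{a}
  FIRST(S)={a}  FIRST(A)={c}  FIRST(B)={a}
pass 2:
  A via A→S a: +{a}
  FIRST(S)={a}  FIRST(A)={a,c}  FIRST(B)={a}
pass 3: (no change)
  FIRST(S)={a}  FIRST(A)={a,c}  FIRST(B)={a}

FIRST(B) = ["a"]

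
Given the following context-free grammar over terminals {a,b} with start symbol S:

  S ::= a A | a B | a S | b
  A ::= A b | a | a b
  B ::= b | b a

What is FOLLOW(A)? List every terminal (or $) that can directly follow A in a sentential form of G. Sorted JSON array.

Compute FIRST by fixpoint:
[1]
  A via A→a: +{a}
  B via B→b: +{b}
  S via S→a A: +{a}
  S via S→b: +{b}
  S: {a,b}  A: {a}  B: {b}
[2] (no change)
  S: {a,b}  A: {a}  B: {b}

Compute FOLLOW by fixpoint:
seed FOLLOW(S) with $
pass 1:
  A→A b: FOLLOW(A) ⊇ FIRST(b) = {b}; new: +{b}
  S→a A: FOLLOW(A) ⊇ FOLLOW(S) ⊇ {$}; new: +{$}
  S→a B: FOLLOW(B) ⊇ FOLLOW(S) ⊇ {$}; new: +{$}
  FOLLOW(S)={$}  FOLLOW(A)={$,b}  FOLLOW(B)={$}
pass 2: (no change)
  FOLLOW(S)={$}  FOLLOW(A)={$,b}  FOLLOW(B)={$}

FOLLOW(A) = ["$", "b"]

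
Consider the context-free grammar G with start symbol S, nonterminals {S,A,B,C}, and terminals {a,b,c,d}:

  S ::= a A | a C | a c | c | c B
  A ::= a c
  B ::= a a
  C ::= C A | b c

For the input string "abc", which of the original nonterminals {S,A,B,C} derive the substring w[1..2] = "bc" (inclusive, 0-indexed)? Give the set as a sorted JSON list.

Convert to CNF:
  S -> T0 A | T0 C | T0 T1 | T1 B | c
  A -> T0 T1
  B -> T0 T0
  C -> C A | T2 T1
  T0 -> a
  T1 -> c
  T2 -> b

CYK fill, restricted to cells inside w[1..2]:
  [1..1]={T2}  "b"  orig:{}
  [2..2]={S,T1}  "c"  orig:{S}
  [1..2]={C}  "bc"

Original NTs in T[1,2] deriving "bc": ["C"]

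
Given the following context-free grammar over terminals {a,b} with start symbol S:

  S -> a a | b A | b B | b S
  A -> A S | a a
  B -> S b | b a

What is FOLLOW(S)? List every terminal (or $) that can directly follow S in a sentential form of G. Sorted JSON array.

FIRST iteration:
[1]
  A via A→a a: +{a}
  B via B→b a: +{b}
  S via S→a a: +{a}
  S via S→b A: +{b}
  S: {a,b}  A: {a}  B: {b}
[2]
  B via B→S b: +{a}
  S: {a,b}  A: {a}  B: {a,b}
[3] done
  S: {a,b}  A: {a}  B: {a,b}

Compute FOLLOW by fixpoint:
FOLLOW(S) := {$}
iter 1:
  A→A S: FOLLOW(A) ⊇ FIRST(S) = {a,b}; new: +{a,b}
  A→A S: FOLLOW(S) ⊇ FOLLOW(A) ⊇ {a,b}; new: +{a,b}
  S→b A: FOLLOW(A) ⊇ FOLLOW(S) ⊇ {$,a,b}; new: +{$}
  S→b B: FOLLOW(B) ⊇ FOLLOW(S) ⊇ {$,a,b}; new: +{$,a,b}
  S: {$,a,b}  A: {$,a,b}  B: {$,a,b}
iter 2: (stable)
  S: {$,a,b}  A: {$,a,b}  B: {$,a,b}

FOLLOW(S) = ["$", "a", "b"]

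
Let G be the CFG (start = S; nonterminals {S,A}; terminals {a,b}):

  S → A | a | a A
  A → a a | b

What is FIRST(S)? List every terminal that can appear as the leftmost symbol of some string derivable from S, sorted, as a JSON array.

FIRST iteration:
[1]
  A via A→a a: +{a}
  A via A→b: +{b}
  S via S→A: +{a,b}
  FIRST[S]={a,b}  FIRST[A]={a,b}
[2] — fixpoint
  FIRST[S]={a,b}  FIRST[A]={a,b}

FIRST(S) = ["a", "b"]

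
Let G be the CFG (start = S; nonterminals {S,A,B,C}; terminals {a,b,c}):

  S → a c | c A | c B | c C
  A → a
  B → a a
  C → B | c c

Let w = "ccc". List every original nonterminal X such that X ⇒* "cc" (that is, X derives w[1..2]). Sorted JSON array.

Convert to CNF:
  S -> T0 T1 | T1 A | T1 B | T1 C
  A -> a
  B -> T0 T0
  C -> T0 T0 | T1 T1
  T0 -> a
  T1 -> c

CYK table (by increasing span), restricted to cells inside w[1..2]:
  [1..1]={T1}  "c"  orig:{}
  [2..2]={T1}  "c"  orig:{}
  [1..2]={C}  "cc"

Original NTs in T[1,2] deriving "cc": ["C"]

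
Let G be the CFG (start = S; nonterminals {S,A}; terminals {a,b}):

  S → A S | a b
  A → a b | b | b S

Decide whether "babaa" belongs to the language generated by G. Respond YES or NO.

Convert to CNF:
  S -> A S | T0 T1
  A -> T0 T1 | T1 S | b
  T0 -> a
  T1 -> b

CYK fill:
  T[0,0] 'b' = {A,T1}  orig:{A}
  T[1,1] 'a' = {T0}  orig:{}
  T[2,2] 'b' = {A,T1}  orig:{A}
  T[3,3] 'a' = {T0}  orig:{}
  T[4,4] 'a' = {T0}  orig:{}
  T[0,1] 'ba' = ∅
  T[1,2] 'ab' = {A,S}
  T[2,3] 'ba' = ∅
  T[3,4] 'aa' = ∅
  T[0,2] 'bab' = {A,S}
  T[1,3] 'aba' = ∅
  T[2,4] 'baa' = ∅
  T[0,3] 'baba' = ∅
  T[1,4] 'abaa' = ∅
  T[0,4] 'babaa' = ∅

S ∉ T[0,4] ⇒ NO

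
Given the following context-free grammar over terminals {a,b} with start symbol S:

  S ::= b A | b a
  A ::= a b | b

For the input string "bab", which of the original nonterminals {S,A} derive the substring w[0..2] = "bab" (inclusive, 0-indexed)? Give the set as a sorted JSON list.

Convert to CNF:
  S -> T1 A | T1 T0
  A -> T0 T1 | b
  T0 -> a
  T1 -> b

CYK table (by increasing span) — only the sub-triangle for w[0..2]:
  cell(0,0) b: {A,T1}  orig:{A}
  cell(1,1) a: {T0}  orig:{}
  cell(2,2) b: {A,T1}  orig:{A}
  cell(0,1) ba: {S}
  cell(1,2) ab: {A}
  cell(0,2) bab: {S}

Original NTs in T[0,2] deriving "bab": ["S"]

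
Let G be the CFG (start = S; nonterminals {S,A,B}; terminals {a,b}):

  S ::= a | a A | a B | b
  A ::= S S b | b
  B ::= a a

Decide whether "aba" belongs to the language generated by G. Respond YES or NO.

CNF form of G:
  S -> T1 A | T1 B | a | b
  A -> S X2 | b
  B -> T1 T1
  T0 -> b
  T1 -> a
  X2 -> S T0

Fill CYK table bottom-up:
  cell(0,0) a: {S,T1}  orig:{S}
  cell(1,1) b: {A,S,T0}  orig:{A,S}
  cell(2,2) a: {S,T1}  orig:{S}
  cell(0,1) ab: {S,X2}  orig:{S}
  cell(1,2) ba: ∅
  cell(0,2) aba: ∅

S ∉ T[0,2] ⇒ NO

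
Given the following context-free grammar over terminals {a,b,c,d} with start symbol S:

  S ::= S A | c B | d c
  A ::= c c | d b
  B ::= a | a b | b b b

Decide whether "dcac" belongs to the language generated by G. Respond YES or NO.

Convert to CNF:
  S -> S A | T0 B | T1 T0
  A -> T0 T0 | T1 T2
  B -> T2 X4 | T3 T2 | a
  T0 -> c
  T1 -> d
  T2 -> b
  T3 -> a
  X4 -> T2 T2

Fill CYK table bottom-up:
  [0..0]={T1}  "d"  orig:{}
  [1..1]={T0}  "c"  orig:{}
  [2..2]={B,T3}  "a"  orig:{B}
  [3..3]={T0}  "c"  orig:{}
  [0..1]={S}  "dc"
  [1..2]={S}  "ca"
  [2..3]=∅  "ac"
  [0..2]=∅  "dca"
  [1..3]=∅  "cac"
  [0..3]=∅  "dcac"

S ∉ T[0,3] ⇒ NO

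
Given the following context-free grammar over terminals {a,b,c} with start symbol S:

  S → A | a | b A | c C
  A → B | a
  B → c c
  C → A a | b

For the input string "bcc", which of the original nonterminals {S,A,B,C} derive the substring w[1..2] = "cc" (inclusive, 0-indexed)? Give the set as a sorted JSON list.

Convert to CNF:
  S -> T0 C | T0 T0 | T2 A | a
  A -> T0 T0 | a
  B -> T0 T0
  C -> A T1 | b
  T0 -> c
  T1 -> a
  T2 -> b

CYK fill, restricted to cells inside w[1..2]:
  T[1,1] 'c' = {T0}  orig:{}
  T[2,2] 'c' = {T0}  orig:{}
  T[1,2] 'cc' = {A,B,S}

Original NTs in T[1,2] deriving "cc": ["A", "B", "S"]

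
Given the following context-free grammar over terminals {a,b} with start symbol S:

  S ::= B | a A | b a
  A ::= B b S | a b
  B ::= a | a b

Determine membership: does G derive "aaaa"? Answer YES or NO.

Convert to CNF:
  S -> T0 T1 | T1 A | T1 T0 | a
  A -> B X2 | T1 T0
  B -> T1 T0 | a
  T0 -> b
  T1 -> a
  X2 -> T0 S

Fill CYK table bottom-up:
  T[0,0] 'a' = {B,S,T1}  orig:{B,S}
  T[1,1] 'a' = {B,S,T1}  orig:{B,S}
  T[2,2] 'a' = {B,S,T1}  orig:{B,S}
  T[3,3] 'a' = {B,S,T1}  orig:{B,S}
  T[0,1] 'aa' = ∅
  T[1,2] 'aa' = ∅
  T[2,3] 'aa' = ∅
  T[0,2] 'aaa' = ∅
  T[1,3] 'aaa' = ∅
  T[0,3] 'aaaa' = ∅

S ∉ T[0,3] ⇒ NO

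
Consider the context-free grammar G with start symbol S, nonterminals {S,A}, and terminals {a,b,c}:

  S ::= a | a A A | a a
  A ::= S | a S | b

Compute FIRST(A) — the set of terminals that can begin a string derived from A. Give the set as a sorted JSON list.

FIRST sets, iterate to fixpoint:
iter 1:
  A via A→a S: +{a}
  A via A→b: +{b}
  S via S→a: +{a}
  FIRST(S)={a}  FIRST(A)={a,b}
iter 2: (stable)
  FIRST(S)={a}  FIRST(A)={a,b}

FIRST(A) = ["a", "b"]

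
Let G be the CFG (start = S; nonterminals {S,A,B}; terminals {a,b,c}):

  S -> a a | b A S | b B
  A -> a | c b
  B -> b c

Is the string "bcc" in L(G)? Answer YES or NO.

CNF form of G:
  S -> T1 B | T1 X3 | T2 T2
  A -> T0 T1 | a
  B -> T1 T0
  T0 -> c
  T1 -> b
  T2 -> a
  X3 -> A S

CYK table (by increasing span):
  T[0,0] 'b' = {T1}  orig:{}
  T[1,1] 'c' = {T0}  orig:{}
  T[2,2] 'c' = {T0}  orig:{}
  T[0,1] 'bc' = {B}
  T[1,2] 'cc' = ∅
  T[0,2] 'bcc' = ∅

S ∉ T[0,2] ⇒ NO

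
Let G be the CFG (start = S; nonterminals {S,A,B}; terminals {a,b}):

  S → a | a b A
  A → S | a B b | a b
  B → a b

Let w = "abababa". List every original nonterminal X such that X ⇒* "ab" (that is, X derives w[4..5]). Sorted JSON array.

CNF form of G:
  S -> T0 X4 | a
  A -> T0 T1 | T0 X2 | T0 X3 | a
  B -> T0 T1
  T0 -> a
  T1 -> b
  X2 -> B T1
  X3 -> T1 A
  X4 -> T1 A

CYK fill, restricted to cells inside w[4..5]:
  [4..4]={A,S,T0}  "a"  orig:{A,S}
  [5..5]={T1}  "b"  orig:{}
  [4..5]={A,B}  "ab"

Original NTs in T[4,5] deriving "ab": ["A", "B"]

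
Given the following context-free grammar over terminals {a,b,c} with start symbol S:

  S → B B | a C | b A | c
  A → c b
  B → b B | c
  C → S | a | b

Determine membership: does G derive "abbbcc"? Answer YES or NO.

CNF form of G:
  S -> B B | T1 A | T2 C | c
  A -> T0 T1
  B -> T1 B | c
  C -> B B | T1 A | T2 C | a | b | c
  T0 -> c
  T1 -> b
  T2 -> a

CYK table (by increasing span):
  T[0,0] 'a' = {C,T2}  orig:{C}
  T[1,1] 'b' = {C,T1}  orig:{C}
  T[2,2] 'b' = {C,T1}  orig:{C}
  T[3,3] 'b' = {C,T1}  orig:{C}
  T[4,4] 'c' = {B,C,S,T0}  orig:{B,C,S}
  T[5,5] 'c' = {B,C,S,T0}  orig:{B,C,S}
  T[0,1] 'ab' = {C,S}
  T[1,2] 'bb' = ∅
  T[2,3] 'bb' = ∅
  T[3,4] 'bc' = {B}
  T[4,5] 'cc' = {C,S}
  T[0,2] 'abb' = ∅
  T[1,3] 'bbb' = ∅
  T[2,4] 'bbc' = {B}
  T[3,5] 'bcc' = {C,S}
  T[0,3] 'abbb' = ∅
  T[1,4] 'bbbc' = {B}
  T[2,5] 'bbcc' = {C,S}
  T[0,4] 'abbbc' = ∅
  T[1,5] 'bbbcc' = {C,S}
  T[0,5] 'abbbcc' = {C,S}

S ∈ T[0,5] ⇒ YES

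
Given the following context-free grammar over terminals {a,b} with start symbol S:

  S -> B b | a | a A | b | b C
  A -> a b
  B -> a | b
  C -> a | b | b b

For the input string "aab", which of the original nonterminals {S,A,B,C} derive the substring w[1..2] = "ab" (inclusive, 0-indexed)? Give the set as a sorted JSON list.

Convert to CNF:
  S -> B T1 | T0 A | T1 C | a | b
  A -> T0 T1
  B -> a | b
  C -> T1 T1 | a | b
  T0 -> a
  T1 -> b

Fill CYK table bottom-up — only the sub-triangle for w[1..2]:
  T[1,1] 'a' = {B,C,S,T0}  orig:{B,C,S}
  T[2,2] 'b' = {B,C,S,T1}  orig:{B,C,S}
  T[1,2] 'ab' = {A,S}

Original NTs in T[1,2] deriving "ab": ["A", "S"]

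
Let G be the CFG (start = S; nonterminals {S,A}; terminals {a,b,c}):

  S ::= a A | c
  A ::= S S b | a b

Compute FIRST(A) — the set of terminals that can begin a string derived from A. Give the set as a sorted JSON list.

Compute FIRST by fixpoint:
pass 1:
  A via A→a b: +{a}
  S via S→a A: +{a}
  S via S→c: +{c}
  FIRST[S]={a,c}  FIRST[A]={a}
pass 2:
  A via A→S S b: +{c}
  FIRST[S]={a,c}  FIRST[A]={a,c}
pass 3: — fixpoint
  FIRST[S]={a,c}  FIRST[A]={a,c}

FIRST(A) = ["a", "c"]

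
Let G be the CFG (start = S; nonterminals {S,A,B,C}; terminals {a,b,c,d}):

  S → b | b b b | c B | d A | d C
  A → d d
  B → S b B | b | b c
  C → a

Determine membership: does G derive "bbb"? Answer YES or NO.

Convert to CNF:
  S -> T0 A | T0 C | T1 X4 | T2 B | b
  A -> T0 T0
  B -> S X3 | T1 T2 | b
  C -> a
  T0 -> d
  T1 -> b
  T2 -> c
  X3 -> T1 B
  X4 -> T1 T1

CYK table (by increasing span):
  cell(0,0) b: {B,S,T1}  orig:{B,S}
  cell(1,1) b: {B,S,T1}  orig:{B,S}
  cell(2,2) b: {B,S,T1}  orig:{B,S}
  cell(0,1) bb: {X3,X4}  orig:{}
  cell(1,2) bb: {X3,X4}  orig:{}
  cell(0,2) bbb: {B,S}

S ∈ T[0,2] ⇒ YES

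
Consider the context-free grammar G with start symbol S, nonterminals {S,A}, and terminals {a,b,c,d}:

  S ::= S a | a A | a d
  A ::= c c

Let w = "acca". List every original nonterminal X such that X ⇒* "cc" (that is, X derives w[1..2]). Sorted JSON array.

CNF form of G:
  S -> S T1 | T1 A | T1 T2
  A -> T0 T0
  T0 -> c
  T1 -> a
  T2 -> d

Fill CYK table bottom-up — only the sub-triangle for w[1..2]:
  cell(1,1) c: {T0}  orig:{}
  cell(2,2) c: {T0}  orig:{}
  cell(1,2) cc: {A}

Original NTs in T[1,2] deriving "cc": ["A"]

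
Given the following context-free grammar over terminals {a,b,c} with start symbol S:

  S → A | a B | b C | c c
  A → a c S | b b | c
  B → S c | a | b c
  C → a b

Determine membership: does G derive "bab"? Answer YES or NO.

Convert to CNF:
  S -> T0 B | T0 X4 | T1 T1 | T2 C | T2 T2 | c
  A -> T0 X3 | T2 T2 | c
  B -> S T1 | T2 T1 | a
  C -> T0 T2
  T0 -> a
  T1 -> c
  T2 -> b
  X3 -> T1 S
  X4 -> T1 S

Fill CYK table bottom-up:
  cell(0,0) b: {T2}  orig:{}
  cell(1,1) a: {B,T0}  orig:{B}
  cell(2,2) b: {T2}  orig:{}
  cell(0,1) ba: ∅
  cell(1,2) ab: {C}
  cell(0,2) bab: {S}

S ∈ T[0,2] ⇒ YES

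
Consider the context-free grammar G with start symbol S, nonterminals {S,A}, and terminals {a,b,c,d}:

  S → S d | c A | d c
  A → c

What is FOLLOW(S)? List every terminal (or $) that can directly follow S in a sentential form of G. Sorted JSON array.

Compute FIRST by fixpoint:
pass 1:
  A via A→c: +{c}
  S via S→c A: +{c}
  S via S→d c: +{d}
  S: {c,d}  A: {c}
pass 2: done
  S: {c,d}  A: {c}

FOLLOW iteration:
initialize: $ ∈ FOLLOW(S)
[1]
  S→S d: FOLLOW(S) ⊇ FIRST(d) = {d}; new: +{d}
  S→c A: FOLLOW(A) ⊇ FOLLOW(S) ⊇ {$,d}; new: +{$,d}
  FOLLOW(S)={$,d}  FOLLOW(A)={$,d}
[2] done
  FOLLOW(S)={$,d}  FOLLOW(A)={$,d}

FOLLOW(S) = ["$", "d"]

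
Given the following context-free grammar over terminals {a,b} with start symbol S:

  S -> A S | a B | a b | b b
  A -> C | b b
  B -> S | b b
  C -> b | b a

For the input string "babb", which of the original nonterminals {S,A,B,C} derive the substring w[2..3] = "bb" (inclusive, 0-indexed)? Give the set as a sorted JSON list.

CNF form of G:
  S -> A S | T0 T0 | T1 B | T1 T0
  A -> T0 T0 | T0 T1 | b
  B -> A S | T0 T0 | T1 B | T1 T0
  C -> T0 T1 | b
  T0 -> b
  T1 -> a

CYK table (by increasing span) (cells [i..j] with 2 ≤ i ≤ j ≤ 3 only):
  T[2,2] 'b' = {A,C,T0}  orig:{A,C}
  T[3,3] 'b' = {A,C,T0}  orig:{A,C}
  T[2,3] 'bb' = {A,B,S}

Original NTs in T[2,3] deriving "bb": ["A", "B", "S"]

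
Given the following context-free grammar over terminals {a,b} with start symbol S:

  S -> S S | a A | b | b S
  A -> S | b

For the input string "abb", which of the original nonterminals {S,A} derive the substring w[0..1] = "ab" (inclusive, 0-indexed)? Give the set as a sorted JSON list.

CNF form of G:
  S -> S S | T0 A | T1 S | b
  A -> S S | T0 A | T1 S | b
  T0 -> a
  T1 -> b

CYK table (by increasing span), restricted to cells inside w[0..1]:
  cell(0,0) a: {T0}  orig:{}
  cell(1,1) b: {A,S,T1}  orig:{A,S}
  cell(0,1) ab: {A,S}

Original NTs in T[0,1] deriving "ab": ["A", "S"]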